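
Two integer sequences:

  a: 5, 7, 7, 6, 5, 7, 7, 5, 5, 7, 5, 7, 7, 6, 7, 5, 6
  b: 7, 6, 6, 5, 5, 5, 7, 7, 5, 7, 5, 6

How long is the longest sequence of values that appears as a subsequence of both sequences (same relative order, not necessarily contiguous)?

10

Pick 7 (a #2, b #1), then 6 (a #4, b #3), then 5 (a #5, b #4), then 5 (a #8, b #5), then 5 (a #9, b #6), then 7 (a #10, b #8), then 5 (a #11, b #9), then 7 (a #15, b #10), then 5 (a #16, b #11), then 6 (a #17, b #12); all 10 values appear in both, in order. Since dp[17][12] = 10, nothing longer is possible.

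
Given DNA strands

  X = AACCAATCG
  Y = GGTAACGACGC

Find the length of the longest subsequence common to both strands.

Let dp[i][j] be the LCS length of the first i bases of X and the first j bases of Y. dp[i][j] = dp[i-1][j-1]+1 when the i-th and j-th bases match, else max(dp[i-1][j], dp[i][j-1]).
    ·  G  G  T  A  A  C  G  A  C  G  C
 ·  0  0  0  0  0  0  0  0  0  0  0  0
 A  0  0  0  0  1  1  1  1  1  1  1  1
 A  0  0  0  0  1  2  2  2  2  2  2  2
 C  0  0  0  0  1  2  3  3  3  3  3  3
 C  0  0  0  0  1  2  3  3  3  4  4  4
 A  0  0  0  0  1  2  3  3  4  4  4  4
 A  0  0  0  0  1  2  3  3  4  4  4  4
 T  0  0  0  1  1  2  3  3  4  4  4  4
 C  0  0  0  1  1  2  3  3  4  5  5  5
 G  0  1  1  1  1  2  3  4  4  5  6  6
dp[9][11] = 6. One LCS (by backtracking along matches): AACACG.

6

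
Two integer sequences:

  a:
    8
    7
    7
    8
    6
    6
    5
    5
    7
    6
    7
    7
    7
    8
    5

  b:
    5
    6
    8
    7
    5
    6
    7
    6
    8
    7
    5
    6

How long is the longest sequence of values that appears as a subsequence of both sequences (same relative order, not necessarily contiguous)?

Match 8 [1,3], then 7 [2,4], then 6 [6,6], then 7 [9,7], then 6 [10,8], then 7 [13,10], then 5 [15,11] — 7 values in the same relative order in both. The LCS DP gives dp[15][12] = 7, so this is optimal.

7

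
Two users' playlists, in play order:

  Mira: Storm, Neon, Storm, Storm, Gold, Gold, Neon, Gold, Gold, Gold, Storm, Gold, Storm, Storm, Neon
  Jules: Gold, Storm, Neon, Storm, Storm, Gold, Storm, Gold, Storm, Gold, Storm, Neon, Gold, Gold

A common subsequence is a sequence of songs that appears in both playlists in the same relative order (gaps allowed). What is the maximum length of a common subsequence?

10

One common subsequence of length 10: Storm (Mira #1, Jules #2), Neon (Mira #2, Jules #3), Storm (Mira #3, Jules #4), Storm (Mira #4, Jules #5), Gold (Mira #5, Jules #6), Gold (Mira #10, Jules #8), Storm (Mira #11, Jules #9), Gold (Mira #12, Jules #10), Storm (Mira #14, Jules #11), Neon (Mira #15, Jules #12), and the DP table's final entry dp[15][14] is also 10, so no common subsequence is longer.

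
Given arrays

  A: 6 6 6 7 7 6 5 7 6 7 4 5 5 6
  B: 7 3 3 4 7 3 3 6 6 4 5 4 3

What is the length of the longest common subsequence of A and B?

6

One common subsequence of length 6: 7 (A #4, B #1) → 7 (A #5, B #5) → 6 (A #6, B #8) → 6 (A #9, B #9) → 4 (A #11, B #10) → 5 (A #12, B #11). Since dp[14][13] = 6, nothing longer is possible.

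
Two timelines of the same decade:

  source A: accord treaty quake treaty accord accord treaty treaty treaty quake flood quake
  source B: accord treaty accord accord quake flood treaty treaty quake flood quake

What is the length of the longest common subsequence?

9

Taking accord (source A #1, source B #1); then treaty (source A #4, source B #2); then accord (source A #5, source B #3); then accord (source A #6, source B #4); then treaty (source A #8, source B #7); then treaty (source A #9, source B #8); then quake (source A #10, source B #9); then flood (source A #11, source B #10); then quake (source A #12, source B #11) gives a common subsequence of length 9. Since dp[12][11] = 9, nothing longer is possible.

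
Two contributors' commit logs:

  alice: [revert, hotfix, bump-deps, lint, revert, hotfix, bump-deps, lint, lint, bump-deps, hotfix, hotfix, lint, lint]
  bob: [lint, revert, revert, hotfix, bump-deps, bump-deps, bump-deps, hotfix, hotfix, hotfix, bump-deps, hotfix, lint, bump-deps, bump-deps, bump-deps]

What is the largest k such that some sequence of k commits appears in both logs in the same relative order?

8

Taking revert at alice[1]=bob[3], hotfix at alice[2]=bob[4], bump-deps at alice[3]=bob[5], bump-deps at alice[7]=bob[6], bump-deps at alice[10]=bob[7], hotfix at alice[11]=bob[10], hotfix at alice[12]=bob[12], lint at alice[13]=bob[13] gives a common subsequence of length 8. The LCS DP gives dp[14][16] = 8, so this is optimal.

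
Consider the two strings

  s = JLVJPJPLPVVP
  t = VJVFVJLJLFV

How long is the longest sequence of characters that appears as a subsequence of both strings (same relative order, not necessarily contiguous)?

6

Match J at s[1]=t[2] → V at s[3]=t[5] → J at s[4]=t[6] → J at s[6]=t[8] → L at s[8]=t[9] → V at s[11]=t[11] — 6 characters in the same relative order in both. Since dp[12][11] = 6, nothing longer is possible.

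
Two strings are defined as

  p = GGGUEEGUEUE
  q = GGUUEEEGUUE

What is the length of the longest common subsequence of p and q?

9

Let dp[i][j] be the LCS length of the first i characters of p and the first j characters of q. dp[i][j] = dp[i-1][j-1]+1 when the i-th and j-th characters match, else max(dp[i-1][j], dp[i][j-1]).
    ·  G  G  U  U  E  E  E  G  U  U  E
 ·  0  0  0  0  0  0  0  0  0  0  0  0
 G  0  1  1  1  1  1  1  1  1  1  1  1
 G  0  1  2  2  2  2  2  2  2  2  2  2
 G  0  1  2  2  2  2  2  2  3  3  3  3
 U  0  1  2  3  3  3  3  3  3  4  4  4
 E  0  1  2  3  3  4  4  4  4  4  4  5
 E  0  1  2  3  3  4  5  5  5  5  5  5
 G  0  1  2  3  3  4  5  5  6  6  6  6
 U  0  1  2  3  4  4  5  5  6  7  7  7
 E  0  1  2  3  4  5  5  6  6  7  7  8
 U  0  1  2  3  4  5  5  6  6  7  8  8
 E  0  1  2  3  4  5  6  6  6  7  8  9
dp[11][11] = 9. One LCS (by backtracking along matches): GGUEEGUUE.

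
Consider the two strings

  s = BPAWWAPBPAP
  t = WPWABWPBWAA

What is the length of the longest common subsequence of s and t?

6

Pick P (s #2, t #2) → A (s #3, t #4) → W (s #4, t #6) → W (s #5, t #9) → A (s #6, t #10) → A (s #10, t #11); all 6 characters appear in both, in order. The LCS DP gives dp[11][11] = 6, so this is optimal.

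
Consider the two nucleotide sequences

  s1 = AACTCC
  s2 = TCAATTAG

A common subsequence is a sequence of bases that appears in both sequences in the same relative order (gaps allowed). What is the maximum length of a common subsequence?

Let dp[i][j] be the LCS length of the first i bases of s1 and the first j bases of s2. dp[i][j] = dp[i-1][j-1]+1 when the i-th and j-th bases match, else max(dp[i-1][j], dp[i][j-1]).
    ·  T  C  A  A  T  T  A  G
 ·  0  0  0  0  0  0  0  0  0
 A  0  0  0  1  1  1  1  1  1
 A  0  0  0  1  2  2  2  2  2
 C  0  0  1  1  2  2  2  2  2
 T  0  1  1  1  2  3  3  3  3
 C  0  1  2  2  2  3  3  3  3
 C  0  1  2  2  2  3  3  3  3
dp[6][8] = 3. One LCS (by backtracking along matches): AAT.

3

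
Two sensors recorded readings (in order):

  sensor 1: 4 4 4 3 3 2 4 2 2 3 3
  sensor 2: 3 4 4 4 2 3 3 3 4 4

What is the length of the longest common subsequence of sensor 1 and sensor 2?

6

Let dp[i][j] be the LCS length of the first i values of sensor 1 and the first j values of sensor 2. dp[i][j] = dp[i-1][j-1]+1 when the i-th and j-th values match, else max(dp[i-1][j], dp[i][j-1]).
    ·  3  4  4  4  2  3  3  3  4  4
 ·  0  0  0  0  0  0  0  0  0  0  0
 4  0  0  1  1  1  1  1  1  1  1  1
 4  0  0  1  2  2  2  2  2  2  2  2
 4  0  0  1  2  3  3  3  3  3  3  3
 3  0  1  1  2  3  3  4  4  4  4  4
 3  0  1  1  2  3  3  4  5  5  5  5
 2  0  1  1  2  3  4  4  5  5  5  5
 4  0  1  2  2  3  4  4  5  5  6  6
 2  0  1  2  2  3  4  4  5  5  6  6
 2  0  1  2  2  3  4  4  5  5  6  6
 3  0  1  2  2  3  4  5  5  6  6  6
 3  0  1  2  2  3  4  5  6  6  6  6
dp[11][10] = 6. One LCS (by backtracking along matches): 4, 4, 4, 3, 3, 4.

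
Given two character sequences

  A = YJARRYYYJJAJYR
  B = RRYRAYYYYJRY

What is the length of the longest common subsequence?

7

One common subsequence of length 7: Y (A #1, B #3); then A (A #3, B #5); then Y (A #6, B #7); then Y (A #7, B #8); then Y (A #8, B #9); then J (A #9, B #10); then Y (A #13, B #12). dp[14][12] = 7 confirms this is the maximum.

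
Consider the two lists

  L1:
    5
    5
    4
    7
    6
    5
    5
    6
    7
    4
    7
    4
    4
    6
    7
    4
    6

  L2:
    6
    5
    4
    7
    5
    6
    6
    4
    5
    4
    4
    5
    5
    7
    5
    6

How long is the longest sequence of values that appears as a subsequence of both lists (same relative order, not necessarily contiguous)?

Match 5 (L1 #2, L2 #2), then 4 (L1 #3, L2 #3), then 7 (L1 #4, L2 #4), then 6 (L1 #5, L2 #6), then 6 (L1 #8, L2 #7), then 4 (L1 #10, L2 #8), then 4 (L1 #12, L2 #10), then 4 (L1 #13, L2 #11), then 7 (L1 #15, L2 #14), then 6 (L1 #17, L2 #16) — 10 values in the same relative order in both. dp[17][16] = 10 confirms this is the maximum.

10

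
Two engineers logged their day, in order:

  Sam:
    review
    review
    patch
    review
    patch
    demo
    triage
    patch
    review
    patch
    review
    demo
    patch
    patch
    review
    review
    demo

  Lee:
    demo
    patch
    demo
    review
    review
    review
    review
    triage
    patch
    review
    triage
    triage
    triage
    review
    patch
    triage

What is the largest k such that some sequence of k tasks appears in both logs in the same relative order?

8

One common subsequence of length 8: review (Sam #1, Lee #5) → review (Sam #2, Lee #6) → review (Sam #4, Lee #7) → triage (Sam #7, Lee #8) → patch (Sam #8, Lee #9) → review (Sam #9, Lee #10) → review (Sam #11, Lee #14) → patch (Sam #13, Lee #15). dp[17][16] = 8 confirms this is the maximum.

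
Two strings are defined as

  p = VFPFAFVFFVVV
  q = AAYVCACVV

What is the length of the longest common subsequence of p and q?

One common subsequence of length 4: V at p[1]=q[4], A at p[5]=q[6], V at p[11]=q[8], V at p[12]=q[9]. The LCS DP gives dp[12][9] = 4, so this is optimal.

4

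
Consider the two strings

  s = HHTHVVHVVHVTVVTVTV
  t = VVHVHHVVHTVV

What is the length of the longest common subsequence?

One common subsequence of length 10: V (s #5, t #1) → V (s #6, t #2) → H (s #7, t #3) → V (s #8, t #4) → H (s #10, t #6) → V (s #11, t #7) → V (s #13, t #8) → T (s #15, t #10) → V (s #16, t #11) → V (s #18, t #12), and the DP table's final entry dp[18][12] is also 10, so no common subsequence is longer.

10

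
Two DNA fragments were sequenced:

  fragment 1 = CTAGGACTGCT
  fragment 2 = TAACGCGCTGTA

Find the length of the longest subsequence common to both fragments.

Let dp[i][j] be the LCS length of the first i bases of fragment 1 and the first j bases of fragment 2. dp[i][j] = dp[i-1][j-1]+1 when the i-th and j-th bases match, else max(dp[i-1][j], dp[i][j-1]).
    ·  T  A  A  C  G  C  G  C  T  G  T  A
 ·  0  0  0  0  0  0  0  0  0  0  0  0  0
 C  0  0  0  0  1  1  1  1  1  1  1  1  1
 T  0  1  1  1  1  1  1  1  1  2  2  2  2
 A  0  1  2  2  2  2  2  2  2  2  2  2  3
 G  0  1  2  2  2  3  3  3  3  3  3  3  3
 G  0  1  2  2  2  3  3  4  4  4  4  4  4
 A  0  1  2  3  3  3  3  4  4  4  4  4  5
 C  0  1  2  3  4  4  4  4  5  5  5  5  5
 T  0  1  2  3  4  4  4  4  5  6  6  6  6
 G  0  1  2  3  4  5  5  5  5  6  7  7  7
 C  0  1  2  3  4  5  6  6  6  6  7  7  7
 T  0  1  2  3  4  5  6  6  6  7  7  8  8
dp[11][12] = 8. One LCS (by backtracking along matches): TAGGCTGT.

8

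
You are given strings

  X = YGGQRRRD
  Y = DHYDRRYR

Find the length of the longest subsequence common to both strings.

4

Taking Y at X[1]=Y[3]; then R at X[5]=Y[5]; then R at X[6]=Y[6]; then R at X[7]=Y[8] gives a common subsequence of length 4. Since dp[8][8] = 4, nothing longer is possible.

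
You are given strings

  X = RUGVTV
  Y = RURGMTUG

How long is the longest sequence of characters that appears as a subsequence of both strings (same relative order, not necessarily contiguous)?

One common subsequence of length 4: R at X[1]=Y[1] → U at X[2]=Y[2] → G at X[3]=Y[4] → T at X[5]=Y[6]. The LCS DP gives dp[6][8] = 4, so this is optimal.

4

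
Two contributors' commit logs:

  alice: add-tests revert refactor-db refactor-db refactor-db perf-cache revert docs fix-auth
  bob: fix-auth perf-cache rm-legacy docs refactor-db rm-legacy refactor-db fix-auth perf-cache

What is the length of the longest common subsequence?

Pick refactor-db (alice #3, bob #5); then refactor-db (alice #4, bob #7); then perf-cache (alice #6, bob #9); all 3 commits appear in both, in order. The LCS DP gives dp[9][9] = 3, so this is optimal.

3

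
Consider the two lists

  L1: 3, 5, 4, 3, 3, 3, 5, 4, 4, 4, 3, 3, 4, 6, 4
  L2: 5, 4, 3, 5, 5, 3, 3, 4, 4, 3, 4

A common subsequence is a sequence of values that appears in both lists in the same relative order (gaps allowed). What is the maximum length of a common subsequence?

9

Taking 5 [2,1], then 4 [3,2], then 3 [4,3], then 3 [5,6], then 3 [6,7], then 4 [9,8], then 4 [10,9], then 3 [12,10], then 4 [15,11] gives a common subsequence of length 9. The LCS DP gives dp[15][11] = 9, so this is optimal.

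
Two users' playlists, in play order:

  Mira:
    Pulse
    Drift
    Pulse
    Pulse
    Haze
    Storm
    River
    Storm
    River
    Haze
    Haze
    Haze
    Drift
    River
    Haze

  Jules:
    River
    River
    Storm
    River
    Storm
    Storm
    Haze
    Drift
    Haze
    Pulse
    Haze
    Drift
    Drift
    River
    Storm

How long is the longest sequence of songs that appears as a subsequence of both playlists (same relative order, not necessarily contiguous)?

One common subsequence of length 8: Storm (Mira #6, Jules #3) → River (Mira #7, Jules #4) → Storm (Mira #8, Jules #6) → Haze (Mira #10, Jules #7) → Haze (Mira #11, Jules #9) → Haze (Mira #12, Jules #11) → Drift (Mira #13, Jules #13) → River (Mira #14, Jules #14). Since dp[15][15] = 8, nothing longer is possible.

8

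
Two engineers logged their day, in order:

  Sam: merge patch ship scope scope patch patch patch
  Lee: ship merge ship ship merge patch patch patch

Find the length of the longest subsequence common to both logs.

Pick merge [1,2]; then ship [3,4]; then patch [6,6]; then patch [7,7]; then patch [8,8]; all 5 tasks appear in both, in order. dp[8][8] = 5 confirms this is the maximum.

5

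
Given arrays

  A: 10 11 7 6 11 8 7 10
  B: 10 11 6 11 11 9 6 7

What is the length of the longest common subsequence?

Match 10 (A #1, B #1) → 11 (A #2, B #2) → 6 (A #4, B #3) → 11 (A #5, B #5) → 7 (A #7, B #8) — 5 values in the same relative order in both, and the DP table's final entry dp[8][8] is also 5, so no common subsequence is longer.

5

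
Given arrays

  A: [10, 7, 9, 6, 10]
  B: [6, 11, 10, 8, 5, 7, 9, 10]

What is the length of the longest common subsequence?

Let dp[i][j] be the LCS length of the first i values of A and the first j values of B. dp[i][j] = dp[i-1][j-1]+1 when the i-th and j-th values match, else max(dp[i-1][j], dp[i][j-1]).
    ·  6 11 10  8  5  7  9 10
 ·  0  0  0  0  0  0  0  0  0
10  0  0  0  1  1  1  1  1  1
 7  0  0  0  1  1  1  2  2  2
 9  0  0  0  1  1  1  2  3  3
 6  0  1  1  1  1  1  2  3  3
10  0  1  1  2  2  2  2  3  4
dp[5][8] = 4. One LCS (by backtracking along matches): 10, 7, 9, 10.

4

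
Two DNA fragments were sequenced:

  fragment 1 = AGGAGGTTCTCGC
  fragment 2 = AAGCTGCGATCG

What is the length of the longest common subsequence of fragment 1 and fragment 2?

Pick A (fragment 1 #1, fragment 2 #1), then A (fragment 1 #4, fragment 2 #2), then G (fragment 1 #5, fragment 2 #3), then G (fragment 1 #6, fragment 2 #6), then C (fragment 1 #9, fragment 2 #7), then T (fragment 1 #10, fragment 2 #10), then C (fragment 1 #11, fragment 2 #11), then G (fragment 1 #12, fragment 2 #12); all 8 bases appear in both, in order. The LCS DP gives dp[13][12] = 8, so this is optimal.

8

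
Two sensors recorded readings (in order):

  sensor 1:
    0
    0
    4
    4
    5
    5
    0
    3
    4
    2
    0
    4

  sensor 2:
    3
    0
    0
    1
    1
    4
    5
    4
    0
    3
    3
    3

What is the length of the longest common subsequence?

6

Match 0 [1,2] → 0 [2,3] → 4 [3,6] → 4 [4,8] → 0 [7,9] → 3 [8,12] — 6 values in the same relative order in both. dp[12][12] = 6 confirms this is the maximum.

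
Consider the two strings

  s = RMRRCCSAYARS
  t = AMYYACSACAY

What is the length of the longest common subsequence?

5

One common subsequence of length 5: M [2,2] → C [5,6] → C [6,9] → A [8,10] → Y [9,11]. dp[12][11] = 5 confirms this is the maximum.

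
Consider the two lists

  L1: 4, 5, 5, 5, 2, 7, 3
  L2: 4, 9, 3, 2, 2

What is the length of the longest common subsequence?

2

Let dp[i][j] be the LCS length of the first i values of L1 and the first j values of L2. dp[i][j] = dp[i-1][j-1]+1 when the i-th and j-th values match, else max(dp[i-1][j], dp[i][j-1]).
    ·  4  9  3  2  2
 ·  0  0  0  0  0  0
 4  0  1  1  1  1  1
 5  0  1  1  1  1  1
 5  0  1  1  1  1  1
 5  0  1  1  1  1  1
 2  0  1  1  1  2  2
 7  0  1  1  1  2  2
 3  0  1  1  2  2  2
dp[7][5] = 2. One LCS (by backtracking along matches): 4, 2.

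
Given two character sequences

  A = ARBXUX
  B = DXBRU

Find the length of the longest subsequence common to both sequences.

Let dp[i][j] be the LCS length of the first i characters of A and the first j characters of B. dp[i][j] = dp[i-1][j-1]+1 when the i-th and j-th characters match, else max(dp[i-1][j], dp[i][j-1]).
    ·  D  X  B  R  U
 ·  0  0  0  0  0  0
 A  0  0  0  0  0  0
 R  0  0  0  0  1  1
 B  0  0  0  1  1  1
 X  0  0  1  1  1  1
 U  0  0  1  1  1  2
 X  0  0  1  1  1  2
dp[6][5] = 2. One LCS (by backtracking along matches): RU.

2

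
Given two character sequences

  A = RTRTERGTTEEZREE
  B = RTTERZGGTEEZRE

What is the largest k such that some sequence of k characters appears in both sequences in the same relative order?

Taking R at A[1]=B[1], T at A[2]=B[2], T at A[4]=B[3], E at A[5]=B[4], R at A[6]=B[5], G at A[7]=B[8], T at A[9]=B[9], E at A[10]=B[10], E at A[11]=B[11], Z at A[12]=B[12], R at A[13]=B[13], E at A[15]=B[14] gives a common subsequence of length 12. The LCS DP gives dp[15][14] = 12, so this is optimal.

12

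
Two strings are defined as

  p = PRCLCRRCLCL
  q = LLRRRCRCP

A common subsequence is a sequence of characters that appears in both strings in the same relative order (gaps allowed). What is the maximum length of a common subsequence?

5

Taking R at p[2]=q[3] → R at p[6]=q[4] → R at p[7]=q[5] → C at p[8]=q[6] → C at p[10]=q[8] gives a common subsequence of length 5. The LCS DP gives dp[11][9] = 5, so this is optimal.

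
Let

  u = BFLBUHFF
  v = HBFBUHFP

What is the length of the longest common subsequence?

6

Taking B at u[1]=v[2], then F at u[2]=v[3], then B at u[4]=v[4], then U at u[5]=v[5], then H at u[6]=v[6], then F at u[7]=v[7] gives a common subsequence of length 6, and the DP table's final entry dp[8][8] is also 6, so no common subsequence is longer.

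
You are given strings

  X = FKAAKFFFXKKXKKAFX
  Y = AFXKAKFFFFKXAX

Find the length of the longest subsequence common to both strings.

One common subsequence of length 11: F at X[1]=Y[2] → K at X[2]=Y[4] → A at X[4]=Y[5] → K at X[5]=Y[6] → F at X[6]=Y[8] → F at X[7]=Y[9] → F at X[8]=Y[10] → K at X[11]=Y[11] → X at X[12]=Y[12] → A at X[15]=Y[13] → X at X[17]=Y[14]. Since dp[17][14] = 11, nothing longer is possible.

11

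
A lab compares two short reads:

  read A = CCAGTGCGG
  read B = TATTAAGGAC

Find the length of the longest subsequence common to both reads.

One common subsequence of length 4: A (read A #3, read B #6), then G (read A #4, read B #7), then G (read A #6, read B #8), then C (read A #7, read B #10). Since dp[9][10] = 4, nothing longer is possible.

4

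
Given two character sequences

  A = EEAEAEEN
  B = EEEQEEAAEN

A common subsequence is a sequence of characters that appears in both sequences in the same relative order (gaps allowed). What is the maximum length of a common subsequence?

6

Let dp[i][j] be the LCS length of the first i characters of A and the first j characters of B. dp[i][j] = dp[i-1][j-1]+1 when the i-th and j-th characters match, else max(dp[i-1][j], dp[i][j-1]).
    ·  E  E  E  Q  E  E  A  A  E  N
 ·  0  0  0  0  0  0  0  0  0  0  0
 E  0  1  1  1  1  1  1  1  1  1  1
 E  0  1  2  2  2  2  2  2  2  2  2
 A  0  1  2  2  2  2  2  3  3  3  3
 E  0  1  2  3  3  3  3  3  3  4  4
 A  0  1  2  3  3  3  3  4  4  4  4
 E  0  1  2  3  3  4  4  4  4  5  5
 E  0  1  2  3  3  4  5  5  5  5  5
 N  0  1  2  3  3  4  5  5  5  5  6
dp[8][10] = 6. One LCS (by backtracking along matches): EEAAEN.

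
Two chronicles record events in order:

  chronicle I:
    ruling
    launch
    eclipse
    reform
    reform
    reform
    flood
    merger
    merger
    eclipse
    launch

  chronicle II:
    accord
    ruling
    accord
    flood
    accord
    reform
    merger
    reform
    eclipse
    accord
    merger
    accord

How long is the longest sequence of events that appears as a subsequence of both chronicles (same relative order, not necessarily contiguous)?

4

Taking ruling [1,2] → reform [4,6] → reform [5,8] → merger [8,11] gives a common subsequence of length 4. dp[11][12] = 4 confirms this is the maximum.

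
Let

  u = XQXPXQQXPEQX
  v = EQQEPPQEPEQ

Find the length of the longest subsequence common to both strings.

6

Let dp[i][j] be the LCS length of the first i characters of u and the first j characters of v. dp[i][j] = dp[i-1][j-1]+1 when the i-th and j-th characters match, else max(dp[i-1][j], dp[i][j-1]).
    ·  E  Q  Q  E  P  P  Q  E  P  E  Q
 ·  0  0  0  0  0  0  0  0  0  0  0  0
 X  0  0  0  0  0  0  0  0  0  0  0  0
 Q  0  0  1  1  1  1  1  1  1  1  1  1
 X  0  0  1  1  1  1  1  1  1  1  1  1
 P  0  0  1  1  1  2  2  2  2  2  2  2
 X  0  0  1  1  1  2  2  2  2  2  2  2
 Q  0  0  1  2  2  2  2  3  3  3  3  3
 Q  0  0  1  2  2  2  2  3  3  3  3  4
 X  0  0  1  2  2  2  2  3  3  3  3  4
 P  0  0  1  2  2  3  3  3  3  4  4  4
 E  0  1  1  2  3  3  3  3  4  4  5  5
 Q  0  1  2  2  3  3  3  4  4  4  5  6
 X  0  1  2  2  3  3  3  4  4  4  5  6
dp[12][11] = 6. One LCS (by backtracking along matches): QPQPEQ.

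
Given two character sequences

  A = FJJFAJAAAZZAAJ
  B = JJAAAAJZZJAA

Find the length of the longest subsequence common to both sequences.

10

One common subsequence of length 10: J [2,1]; then J [3,2]; then A [5,3]; then A [7,4]; then A [8,5]; then A [9,6]; then Z [10,8]; then Z [11,9]; then A [12,11]; then A [13,12]. Since dp[14][12] = 10, nothing longer is possible.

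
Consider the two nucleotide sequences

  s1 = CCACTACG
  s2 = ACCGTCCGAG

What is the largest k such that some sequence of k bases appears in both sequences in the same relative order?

5

Let dp[i][j] be the LCS length of the first i bases of s1 and the first j bases of s2. dp[i][j] = dp[i-1][j-1]+1 when the i-th and j-th bases match, else max(dp[i-1][j], dp[i][j-1]).
    ·  A  C  C  G  T  C  C  G  A  G
 ·  0  0  0  0  0  0  0  0  0  0  0
 C  0  0  1  1  1  1  1  1  1  1  1
 C  0  0  1  2  2  2  2  2  2  2  2
 A  0  1  1  2  2  2  2  2  2  3  3
 C  0  1  2  2  2  2  3  3  3  3  3
 T  0  1  2  2  2  3  3  3  3  3  3
 A  0  1  2  2  2  3  3  3  3  4  4
 C  0  1  2  3  3  3  4  4  4  4  4
 G  0  1  2  3  4  4  4  4  5  5  5
dp[8][10] = 5. One LCS (by backtracking along matches): CCCAG.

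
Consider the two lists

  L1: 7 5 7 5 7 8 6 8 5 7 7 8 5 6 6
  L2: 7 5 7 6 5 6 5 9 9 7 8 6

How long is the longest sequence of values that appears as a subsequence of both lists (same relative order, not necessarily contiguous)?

9

Pick 7 at L1[1]=L2[1] → 5 at L1[2]=L2[2] → 7 at L1[3]=L2[3] → 5 at L1[4]=L2[5] → 6 at L1[7]=L2[6] → 5 at L1[9]=L2[7] → 7 at L1[11]=L2[10] → 8 at L1[12]=L2[11] → 6 at L1[15]=L2[12]; all 9 values appear in both, in order. Since dp[15][12] = 9, nothing longer is possible.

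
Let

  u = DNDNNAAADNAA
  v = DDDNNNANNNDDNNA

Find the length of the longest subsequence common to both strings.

Taking D at u[1]=v[3], then N at u[2]=v[4], then N at u[4]=v[5], then N at u[5]=v[6], then A at u[6]=v[7], then D at u[9]=v[12], then N at u[10]=v[14], then A at u[12]=v[15] gives a common subsequence of length 8, and the DP table's final entry dp[12][15] is also 8, so no common subsequence is longer.

8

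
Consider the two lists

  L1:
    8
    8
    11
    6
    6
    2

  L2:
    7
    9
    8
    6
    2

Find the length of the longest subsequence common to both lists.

3

Taking 8 (L1 #2, L2 #3) → 6 (L1 #5, L2 #4) → 2 (L1 #6, L2 #5) gives a common subsequence of length 3, and the DP table's final entry dp[6][5] is also 3, so no common subsequence is longer.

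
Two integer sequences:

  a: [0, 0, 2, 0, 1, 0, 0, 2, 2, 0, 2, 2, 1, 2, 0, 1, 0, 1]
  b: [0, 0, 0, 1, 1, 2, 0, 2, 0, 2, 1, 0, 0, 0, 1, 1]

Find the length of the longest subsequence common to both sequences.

12

Taking 0 [1,1]; then 0 [2,2]; then 0 [4,3]; then 1 [5,5]; then 0 [7,7]; then 2 [9,8]; then 0 [10,9]; then 2 [12,10]; then 1 [13,11]; then 0 [15,14]; then 1 [16,15]; then 1 [18,16] gives a common subsequence of length 12. dp[18][16] = 12 confirms this is the maximum.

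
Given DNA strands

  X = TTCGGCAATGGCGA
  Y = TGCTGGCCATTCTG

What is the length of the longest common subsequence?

9

Taking T at X[1]=Y[1], then T at X[2]=Y[4], then G at X[4]=Y[5], then G at X[5]=Y[6], then C at X[6]=Y[8], then A at X[7]=Y[9], then T at X[9]=Y[11], then C at X[12]=Y[12], then G at X[13]=Y[14] gives a common subsequence of length 9. dp[14][14] = 9 confirms this is the maximum.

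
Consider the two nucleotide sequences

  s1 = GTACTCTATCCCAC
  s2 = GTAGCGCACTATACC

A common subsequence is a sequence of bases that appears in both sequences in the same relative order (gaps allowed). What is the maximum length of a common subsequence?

One common subsequence of length 10: G [1,1]; then T [2,2]; then A [3,3]; then C [4,7]; then C [6,9]; then T [7,10]; then A [8,11]; then T [9,12]; then C [12,14]; then C [14,15]. Since dp[14][15] = 10, nothing longer is possible.

10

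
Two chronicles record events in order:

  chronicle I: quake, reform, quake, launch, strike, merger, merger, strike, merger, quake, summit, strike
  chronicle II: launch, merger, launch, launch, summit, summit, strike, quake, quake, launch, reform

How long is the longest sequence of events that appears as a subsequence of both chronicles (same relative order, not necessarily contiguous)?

Pick launch at chronicle I[4]=chronicle II[1], merger at chronicle I[6]=chronicle II[2], strike at chronicle I[8]=chronicle II[7], quake at chronicle I[10]=chronicle II[9]; all 4 events appear in both, in order. The LCS DP gives dp[12][11] = 4, so this is optimal.

4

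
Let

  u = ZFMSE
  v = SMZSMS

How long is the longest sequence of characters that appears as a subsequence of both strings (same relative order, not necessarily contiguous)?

3

Match Z (u #1, v #3); then M (u #3, v #5); then S (u #4, v #6) — 3 characters in the same relative order in both. Since dp[5][6] = 3, nothing longer is possible.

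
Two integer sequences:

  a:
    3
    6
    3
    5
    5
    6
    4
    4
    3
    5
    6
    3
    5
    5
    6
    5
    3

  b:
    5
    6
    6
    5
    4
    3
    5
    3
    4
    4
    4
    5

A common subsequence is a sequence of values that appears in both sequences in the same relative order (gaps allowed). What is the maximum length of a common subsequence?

One common subsequence of length 7: 6 at a[2]=b[3], 5 at a[5]=b[4], 4 at a[8]=b[5], 3 at a[9]=b[6], 5 at a[10]=b[7], 3 at a[12]=b[8], 5 at a[16]=b[12]. The LCS DP gives dp[17][12] = 7, so this is optimal.

7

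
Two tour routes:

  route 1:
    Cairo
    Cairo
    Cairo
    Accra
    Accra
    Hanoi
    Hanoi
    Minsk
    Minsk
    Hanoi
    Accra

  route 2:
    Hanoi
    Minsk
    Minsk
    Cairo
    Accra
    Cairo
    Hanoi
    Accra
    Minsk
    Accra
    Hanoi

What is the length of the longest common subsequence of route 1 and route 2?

5

One common subsequence of length 5: Cairo at route 1[1]=route 2[4], then Cairo at route 1[2]=route 2[6], then Accra at route 1[4]=route 2[8], then Accra at route 1[5]=route 2[10], then Hanoi at route 1[10]=route 2[11]. The LCS DP gives dp[11][11] = 5, so this is optimal.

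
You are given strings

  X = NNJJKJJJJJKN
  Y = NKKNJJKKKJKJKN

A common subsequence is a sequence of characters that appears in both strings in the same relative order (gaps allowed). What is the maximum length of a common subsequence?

Pick N [1,1], then N [2,4], then J [3,5], then J [4,6], then K [5,9], then J [6,10], then J [10,12], then K [11,13], then N [12,14]; all 9 characters appear in both, in order. The LCS DP gives dp[12][14] = 9, so this is optimal.

9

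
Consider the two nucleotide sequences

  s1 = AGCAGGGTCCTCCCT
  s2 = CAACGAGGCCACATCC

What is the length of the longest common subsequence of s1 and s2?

10

Pick A [1,3] → G [2,5] → A [4,6] → G [5,7] → G [6,8] → C [9,10] → C [10,12] → T [11,14] → C [13,15] → C [14,16]; all 10 bases appear in both, in order, and the DP table's final entry dp[15][16] is also 10, so no common subsequence is longer.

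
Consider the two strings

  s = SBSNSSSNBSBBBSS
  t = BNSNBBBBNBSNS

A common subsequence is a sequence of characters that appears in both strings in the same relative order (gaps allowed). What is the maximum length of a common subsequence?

10

Taking B [2,1] → N [4,2] → S [7,3] → N [8,4] → B [9,6] → B [11,7] → B [12,8] → B [13,10] → S [14,11] → S [15,13] gives a common subsequence of length 10. The LCS DP gives dp[15][13] = 10, so this is optimal.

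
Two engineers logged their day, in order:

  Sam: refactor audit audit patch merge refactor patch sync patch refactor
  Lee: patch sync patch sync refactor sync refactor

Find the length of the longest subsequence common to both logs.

Taking patch at Sam[4]=Lee[3]; then refactor at Sam[6]=Lee[5]; then sync at Sam[8]=Lee[6]; then refactor at Sam[10]=Lee[7] gives a common subsequence of length 4. dp[10][7] = 4 confirms this is the maximum.

4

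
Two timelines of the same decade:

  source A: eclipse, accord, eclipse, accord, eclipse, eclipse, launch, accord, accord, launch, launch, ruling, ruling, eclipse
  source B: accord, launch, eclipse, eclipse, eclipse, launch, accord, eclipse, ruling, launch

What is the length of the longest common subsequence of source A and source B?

Match accord [2,1]; then eclipse [3,3]; then eclipse [5,4]; then eclipse [6,5]; then launch [7,6]; then accord [8,7]; then launch [11,10] — 7 events in the same relative order in both. dp[14][10] = 7 confirms this is the maximum.

7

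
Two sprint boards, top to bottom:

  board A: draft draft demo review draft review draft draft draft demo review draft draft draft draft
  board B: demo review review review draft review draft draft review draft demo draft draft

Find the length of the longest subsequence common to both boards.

10

Match demo at board A[3]=board B[1]; then review at board A[4]=board B[4]; then draft at board A[5]=board B[5]; then review at board A[6]=board B[6]; then draft at board A[7]=board B[7]; then draft at board A[8]=board B[8]; then draft at board A[9]=board B[10]; then demo at board A[10]=board B[11]; then draft at board A[14]=board B[12]; then draft at board A[15]=board B[13] — 10 tasks in the same relative order in both. dp[15][13] = 10 confirms this is the maximum.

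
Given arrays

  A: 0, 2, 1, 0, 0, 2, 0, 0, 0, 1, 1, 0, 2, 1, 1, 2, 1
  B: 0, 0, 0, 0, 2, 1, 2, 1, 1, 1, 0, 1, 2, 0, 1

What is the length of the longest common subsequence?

Match 0 (A #1, B #4), then 2 (A #2, B #5), then 1 (A #3, B #6), then 2 (A #6, B #7), then 1 (A #10, B #9), then 1 (A #11, B #10), then 0 (A #12, B #11), then 1 (A #15, B #12), then 2 (A #16, B #13), then 1 (A #17, B #15) — 10 values in the same relative order in both. The LCS DP gives dp[17][15] = 10, so this is optimal.

10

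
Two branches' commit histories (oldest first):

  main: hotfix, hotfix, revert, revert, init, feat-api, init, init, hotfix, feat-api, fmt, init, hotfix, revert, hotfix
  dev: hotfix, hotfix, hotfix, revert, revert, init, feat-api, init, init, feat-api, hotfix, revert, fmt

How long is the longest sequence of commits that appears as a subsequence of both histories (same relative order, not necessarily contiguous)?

11

Match hotfix at main[1]=dev[2], hotfix at main[2]=dev[3], revert at main[3]=dev[4], revert at main[4]=dev[5], init at main[5]=dev[6], feat-api at main[6]=dev[7], init at main[7]=dev[8], init at main[8]=dev[9], feat-api at main[10]=dev[10], hotfix at main[13]=dev[11], revert at main[14]=dev[12] — 11 commits in the same relative order in both. Since dp[15][13] = 11, nothing longer is possible.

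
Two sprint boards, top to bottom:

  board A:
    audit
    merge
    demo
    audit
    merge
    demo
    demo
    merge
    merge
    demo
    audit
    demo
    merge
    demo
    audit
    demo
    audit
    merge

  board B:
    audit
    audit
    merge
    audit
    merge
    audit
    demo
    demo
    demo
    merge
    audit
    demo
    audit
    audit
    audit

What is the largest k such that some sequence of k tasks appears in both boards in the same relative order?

Match audit (board A #1, board B #2), merge (board A #2, board B #3), audit (board A #4, board B #4), merge (board A #5, board B #5), demo (board A #6, board B #8), demo (board A #7, board B #9), merge (board A #8, board B #10), demo (board A #10, board B #12), audit (board A #11, board B #13), audit (board A #15, board B #14), audit (board A #17, board B #15) — 11 tasks in the same relative order in both, and the DP table's final entry dp[18][15] is also 11, so no common subsequence is longer.

11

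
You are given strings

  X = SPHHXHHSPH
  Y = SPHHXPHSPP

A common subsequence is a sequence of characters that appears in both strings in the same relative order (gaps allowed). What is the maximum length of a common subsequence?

Let dp[i][j] be the LCS length of the first i characters of X and the first j characters of Y. dp[i][j] = dp[i-1][j-1]+1 when the i-th and j-th characters match, else max(dp[i-1][j], dp[i][j-1]).
    ·  S  P  H  H  X  P  H  S  P  P
 ·  0  0  0  0  0  0  0  0  0  0  0
 S  0  1  1  1  1  1  1  1  1  1  1
 P  0  1  2  2  2  2  2  2  2  2  2
 H  0  1  2  3  3  3  3  3  3  3  3
 H  0  1  2  3  4  4  4  4  4  4  4
 X  0  1  2  3  4  5  5  5  5  5  5
 H  0  1  2  3  4  5  5  6  6  6  6
 H  0  1  2  3  4  5  5  6  6  6  6
 S  0  1  2  3  4  5  5  6  7  7  7
 P  0  1  2  3  4  5  6  6  7  8  8
 H  0  1  2  3  4  5  6  7  7  8  8
dp[10][10] = 8. One LCS (by backtracking along matches): SPHHXHSP.

8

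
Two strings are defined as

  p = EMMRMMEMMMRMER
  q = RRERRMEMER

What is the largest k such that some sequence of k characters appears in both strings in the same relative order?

7

Pick E at p[1]=q[3] → R at p[4]=q[5] → M at p[6]=q[6] → E at p[7]=q[7] → M at p[12]=q[8] → E at p[13]=q[9] → R at p[14]=q[10]; all 7 characters appear in both, in order. Since dp[14][10] = 7, nothing longer is possible.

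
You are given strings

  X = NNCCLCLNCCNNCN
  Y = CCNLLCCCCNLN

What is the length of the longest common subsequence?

8

One common subsequence of length 8: C at X[3]=Y[1], then C at X[4]=Y[2], then L at X[5]=Y[5], then C at X[6]=Y[7], then C at X[9]=Y[8], then C at X[10]=Y[9], then N at X[11]=Y[10], then N at X[14]=Y[12]. dp[14][12] = 8 confirms this is the maximum.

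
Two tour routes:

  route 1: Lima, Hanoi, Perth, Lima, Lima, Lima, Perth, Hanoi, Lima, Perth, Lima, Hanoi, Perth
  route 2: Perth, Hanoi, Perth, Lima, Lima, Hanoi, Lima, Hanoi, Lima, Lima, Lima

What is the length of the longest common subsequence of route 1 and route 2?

8

Taking Hanoi (route 1 #2, route 2 #2); then Perth (route 1 #3, route 2 #3); then Lima (route 1 #4, route 2 #4); then Lima (route 1 #5, route 2 #5); then Lima (route 1 #6, route 2 #7); then Hanoi (route 1 #8, route 2 #8); then Lima (route 1 #9, route 2 #10); then Lima (route 1 #11, route 2 #11) gives a common subsequence of length 8. The LCS DP gives dp[13][11] = 8, so this is optimal.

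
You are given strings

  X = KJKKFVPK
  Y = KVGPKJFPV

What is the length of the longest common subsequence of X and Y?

4

Taking K at X[1]=Y[5], J at X[2]=Y[6], F at X[5]=Y[7], V at X[6]=Y[9] gives a common subsequence of length 4. The LCS DP gives dp[8][9] = 4, so this is optimal.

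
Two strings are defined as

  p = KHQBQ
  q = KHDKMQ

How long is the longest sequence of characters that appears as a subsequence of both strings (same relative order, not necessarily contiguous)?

3

Taking K (p #1, q #1), then H (p #2, q #2), then Q (p #5, q #6) gives a common subsequence of length 3, and the DP table's final entry dp[5][6] is also 3, so no common subsequence is longer.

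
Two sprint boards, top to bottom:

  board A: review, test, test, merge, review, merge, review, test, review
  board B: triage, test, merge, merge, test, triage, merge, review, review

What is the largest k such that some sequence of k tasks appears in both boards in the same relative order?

5

Taking test at board A[2]=board B[2]; then test at board A[3]=board B[5]; then merge at board A[6]=board B[7]; then review at board A[7]=board B[8]; then review at board A[9]=board B[9] gives a common subsequence of length 5, and the DP table's final entry dp[9][9] is also 5, so no common subsequence is longer.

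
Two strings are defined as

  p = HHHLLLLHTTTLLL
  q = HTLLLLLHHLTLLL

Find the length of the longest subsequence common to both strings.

10

Taking H (p #1, q #1), L (p #4, q #4), L (p #5, q #5), L (p #6, q #6), L (p #7, q #7), H (p #8, q #9), T (p #11, q #11), L (p #12, q #12), L (p #13, q #13), L (p #14, q #14) gives a common subsequence of length 10, and the DP table's final entry dp[14][14] is also 10, so no common subsequence is longer.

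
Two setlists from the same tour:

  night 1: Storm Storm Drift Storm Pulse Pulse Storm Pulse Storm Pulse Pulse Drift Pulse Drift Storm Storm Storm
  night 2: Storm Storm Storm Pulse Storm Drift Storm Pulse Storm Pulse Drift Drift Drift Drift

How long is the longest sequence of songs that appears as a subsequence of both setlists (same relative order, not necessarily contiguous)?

10

One common subsequence of length 10: Storm (night 1 #1, night 2 #1), Storm (night 1 #2, night 2 #2), Storm (night 1 #4, night 2 #3), Pulse (night 1 #5, night 2 #4), Storm (night 1 #7, night 2 #7), Pulse (night 1 #8, night 2 #8), Storm (night 1 #9, night 2 #9), Pulse (night 1 #10, night 2 #10), Drift (night 1 #12, night 2 #13), Drift (night 1 #14, night 2 #14). dp[17][14] = 10 confirms this is the maximum.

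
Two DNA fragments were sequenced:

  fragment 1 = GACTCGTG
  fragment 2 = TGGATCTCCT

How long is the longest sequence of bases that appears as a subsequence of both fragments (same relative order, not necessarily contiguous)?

Let dp[i][j] be the LCS length of the first i bases of fragment 1 and the first j bases of fragment 2. dp[i][j] = dp[i-1][j-1]+1 when the i-th and j-th bases match, else max(dp[i-1][j], dp[i][j-1]).
    ·  T  G  G  A  T  C  T  C  C  T
 ·  0  0  0  0  0  0  0  0  0  0  0
 G  0  0  1  1  1  1  1  1  1  1  1
 A  0  0  1  1  2  2  2  2  2  2  2
 C  0  0  1  1  2  2  3  3  3  3  3
 T  0  1  1  1  2  3  3  4  4  4  4
 C  0  1  1  1  2  3  4  4  5  5  5
 G  0  1  2  2  2  3  4  4  5  5  5
 T  0  1  2  2  2  3  4  5  5  5  6
 G  0  1  2  3  3  3  4  5  5  5  6
dp[8][10] = 6. One LCS (by backtracking along matches): GACTCT.

6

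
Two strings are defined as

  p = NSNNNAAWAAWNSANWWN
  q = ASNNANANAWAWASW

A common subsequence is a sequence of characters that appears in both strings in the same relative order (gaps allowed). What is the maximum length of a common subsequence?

Pick S (p #2, q #2); then N (p #3, q #3); then N (p #4, q #4); then N (p #5, q #6); then A (p #6, q #7); then A (p #7, q #9); then W (p #8, q #10); then A (p #9, q #11); then A (p #10, q #13); then S (p #13, q #14); then W (p #17, q #15); all 11 characters appear in both, in order. Since dp[18][15] = 11, nothing longer is possible.

11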